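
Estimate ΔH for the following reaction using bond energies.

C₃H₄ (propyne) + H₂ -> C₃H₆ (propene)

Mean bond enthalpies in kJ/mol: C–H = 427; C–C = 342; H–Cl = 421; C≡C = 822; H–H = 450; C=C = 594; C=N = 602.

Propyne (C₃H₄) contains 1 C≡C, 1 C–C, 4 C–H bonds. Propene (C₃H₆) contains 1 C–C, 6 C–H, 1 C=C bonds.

Bonds broken (reactants):
  C≡C: 1 × 822 = 822
  C–C: 1 × 342 = 342
  C–H: 4 × 427 = 1708
  H–H: 1 × 450 = 450
  Σ(broken) = 3322 kJ
Bonds formed (products):
  C–C: 1 × 342 = 342
  C–H: 6 × 427 = 2562
  C=C: 1 × 594 = 594
  Σ(formed) = 3498 kJ
ΔH = Σ(broken) − Σ(formed) = 3322 − 3498 = −176 kJ

ΔH ≈ −176 kJ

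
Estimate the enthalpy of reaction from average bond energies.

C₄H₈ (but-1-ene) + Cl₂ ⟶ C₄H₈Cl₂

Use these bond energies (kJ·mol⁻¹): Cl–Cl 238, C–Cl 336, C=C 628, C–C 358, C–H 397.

Bonds broken (reactants):
  C–C: 2 × 358 = 716
  C–H: 8 × 397 = 3176
  C=C: 1 × 628 = 628
  Cl–Cl: 1 × 238 = 238
  Σ(broken) = 4758 kJ
Bonds formed (products):
  C–C: 3 × 358 = 1074
  C–Cl: 2 × 336 = 672
  C–H: 8 × 397 = 3176
  Σ(formed) = 4922 kJ
ΔH = Σ(broken) − Σ(formed) = 4758 − 4922 = −164 kJ

ΔH ≈ −164 kJ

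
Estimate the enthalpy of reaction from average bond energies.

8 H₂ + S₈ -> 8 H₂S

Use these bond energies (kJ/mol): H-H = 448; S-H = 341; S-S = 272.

Bonds broken (reactants):
  H-H: 8 × 448 = 3584
  S-S: 8 × 272 = 2176
  Σ(broken) = 5760 kJ
Bonds formed (products):
  S-H: 16 × 341 = 5456
  Σ(formed) = 5456 kJ
ΔH = Σ(broken) − Σ(formed) = 5760 − 5456 = +304 kJ

ΔH ≈ +304 kJ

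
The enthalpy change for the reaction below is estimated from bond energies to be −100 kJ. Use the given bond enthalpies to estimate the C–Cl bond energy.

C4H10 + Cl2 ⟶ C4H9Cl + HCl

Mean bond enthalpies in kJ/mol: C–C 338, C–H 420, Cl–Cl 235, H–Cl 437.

Let D be the C–Cl bond energy.
Σ(broken) = 3×338 + 10×420 + 1×235 = 5449
Σ(formed) = 3×338 + 1×D + 9×420 + 1×437 = 5231 + D
ΔH = Σ(broken) − Σ(formed) = (5449) − (5231 + D) = +218 − D
Setting this equal to −100 kJ gives D = 318 kJ/mol.

D(C–Cl) ≈ 318 kJ/mol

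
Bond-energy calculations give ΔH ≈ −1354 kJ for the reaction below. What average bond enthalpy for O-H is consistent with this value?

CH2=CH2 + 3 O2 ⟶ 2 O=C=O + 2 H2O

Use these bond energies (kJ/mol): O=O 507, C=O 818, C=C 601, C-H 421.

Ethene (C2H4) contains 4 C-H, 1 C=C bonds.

Let D be the O-H bond energy.
Σ(broken) = 4×421 + 1×601 + 3×507 = 3806
Σ(formed) = 4×818 + 4×D = 3272 + 4D
ΔH = Σ(broken) − Σ(formed) = (3806) − (3272 + 4D) = +534 − 4D
Setting this equal to −1354 kJ gives 4D = 1888, so D = 472 kJ/mol.

D(O-H) ≈ 472 kJ/mol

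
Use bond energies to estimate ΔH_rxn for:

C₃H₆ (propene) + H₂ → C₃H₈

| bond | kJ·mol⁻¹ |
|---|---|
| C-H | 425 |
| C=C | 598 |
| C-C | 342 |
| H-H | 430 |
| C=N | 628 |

ΔH ≈ −164 kJ

Bonds broken (reactants):
  C-C: 1 × 342 = 342
  C-H: 6 × 425 = 2550
  C=C: 1 × 598 = 598
  H-H: 1 × 430 = 430
  Σ(broken) = 3920 kJ
Bonds formed (products):
  C-C: 2 × 342 = 684
  C-H: 8 × 425 = 3400
  Σ(formed) = 4084 kJ
ΔH = Σ(broken) − Σ(formed) = 3920 − 4084 = −164 kJ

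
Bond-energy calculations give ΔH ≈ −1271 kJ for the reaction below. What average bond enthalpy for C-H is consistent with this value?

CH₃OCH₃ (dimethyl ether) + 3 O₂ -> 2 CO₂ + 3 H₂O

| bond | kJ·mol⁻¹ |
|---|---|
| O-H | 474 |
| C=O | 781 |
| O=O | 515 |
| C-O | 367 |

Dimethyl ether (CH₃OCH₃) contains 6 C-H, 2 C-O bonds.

D(C-H) ≈ 403 kJ/mol

Let D be the C-H bond energy.
Σ(broken) = 6×D + 2×367 + 3×515 = 2279 + 6D
Σ(formed) = 4×781 + 6×474 = 5968
ΔH = Σ(broken) − Σ(formed) = (2279 + 6D) − (5968) = −3689 + 6D
Setting this equal to −1271 kJ gives 6D = 2418, so D = 403 kJ/mol.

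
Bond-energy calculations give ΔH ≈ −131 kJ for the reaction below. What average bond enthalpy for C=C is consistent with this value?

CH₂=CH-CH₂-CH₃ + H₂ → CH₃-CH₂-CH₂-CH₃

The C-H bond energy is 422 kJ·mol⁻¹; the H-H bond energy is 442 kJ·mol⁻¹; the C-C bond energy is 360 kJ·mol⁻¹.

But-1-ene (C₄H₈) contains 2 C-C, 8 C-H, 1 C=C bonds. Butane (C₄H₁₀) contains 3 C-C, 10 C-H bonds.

D(C=C) ≈ 631 kJ/mol

Let D be the C=C bond energy.
Σ(broken) = 2×360 + 8×422 + 1×D + 1×442 = 4538 + D
Σ(formed) = 3×360 + 10×422 = 5300
ΔH = Σ(broken) − Σ(formed) = (4538 + D) − (5300) = −762 + D
Setting this equal to −131 kJ gives D = 631 kJ/mol.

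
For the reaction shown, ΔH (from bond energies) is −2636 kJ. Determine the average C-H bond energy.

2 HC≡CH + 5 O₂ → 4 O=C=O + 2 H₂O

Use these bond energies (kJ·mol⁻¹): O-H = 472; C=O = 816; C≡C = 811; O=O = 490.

Let D be the C-H bond energy.
Σ(broken) = 2×811 + 4×D + 5×490 = 4072 + 4D
Σ(formed) = 8×816 + 4×472 = 8416
ΔH = Σ(broken) − Σ(formed) = (4072 + 4D) − (8416) = −4344 + 4D
Setting this equal to −2636 kJ gives 4D = 1708, so D = 427 kJ/mol.

D(C-H) ≈ 427 kJ/mol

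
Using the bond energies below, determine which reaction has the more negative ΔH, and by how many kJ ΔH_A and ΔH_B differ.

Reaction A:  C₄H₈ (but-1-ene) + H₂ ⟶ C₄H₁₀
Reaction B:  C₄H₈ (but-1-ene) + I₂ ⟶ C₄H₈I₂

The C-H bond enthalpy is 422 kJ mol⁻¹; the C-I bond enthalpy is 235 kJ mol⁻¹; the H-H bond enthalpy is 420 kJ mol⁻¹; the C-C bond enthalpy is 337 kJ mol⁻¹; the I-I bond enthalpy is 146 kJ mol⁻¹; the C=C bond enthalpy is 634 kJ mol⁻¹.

Reaction A:
  Bonds broken (reactants):
    C-C: 2 × 337 = 674
    C-H: 8 × 422 = 3376
    C=C: 1 × 634 = 634
    H-H: 1 × 420 = 420
    Σ(broken) = 5104 kJ
  Bonds formed (products):
    C-C: 3 × 337 = 1011
    C-H: 10 × 422 = 4220
    Σ(formed) = 5231 kJ
  ΔH_A = 5104 − 5231 = −127 kJ
Reaction B:
  Bonds broken (reactants):
    C-C: 2 × 337 = 674
    C-H: 8 × 422 = 3376
    C=C: 1 × 634 = 634
    I-I: 1 × 146 = 146
    Σ(broken) = 4830 kJ
  Bonds formed (products):
    C-C: 3 × 337 = 1011
    C-H: 8 × 422 = 3376
    C-I: 2 × 235 = 470
    Σ(formed) = 4857 kJ
  ΔH_B = 4830 − 4857 = −27 kJ
ΔH_A − ΔH_B = −100 kJ, so reaction A has the more negative ΔH; |ΔH_A − ΔH_B| = 100 kJ.

Reaction A, by 100 kJ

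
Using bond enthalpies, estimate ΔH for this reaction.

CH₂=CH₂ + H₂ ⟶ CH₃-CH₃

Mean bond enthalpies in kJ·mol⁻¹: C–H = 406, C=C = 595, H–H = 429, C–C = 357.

ΔH ≈ −145 kJ

Bonds broken (reactants):
  C–H: 4 × 406 = 1624
  C=C: 1 × 595 = 595
  H–H: 1 × 429 = 429
  Σ(broken) = 2648 kJ
Bonds formed (products):
  C–C: 1 × 357 = 357
  C–H: 6 × 406 = 2436
  Σ(formed) = 2793 kJ
ΔH = Σ(broken) − Σ(formed) = 2648 − 2793 = −145 kJ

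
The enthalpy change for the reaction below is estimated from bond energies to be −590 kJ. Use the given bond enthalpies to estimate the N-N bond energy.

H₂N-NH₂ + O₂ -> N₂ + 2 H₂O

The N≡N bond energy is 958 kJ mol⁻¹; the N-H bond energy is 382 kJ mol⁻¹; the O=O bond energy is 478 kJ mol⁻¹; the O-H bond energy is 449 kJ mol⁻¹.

Let D be the N-N bond energy.
Σ(broken) = 4×382 + 1×D + 1×478 = 2006 + D
Σ(formed) = 1×958 + 4×449 = 2754
ΔH = Σ(broken) − Σ(formed) = (2006 + D) − (2754) = −748 + D
Setting this equal to −590 kJ gives D = 158 kJ/mol.

D(N-N) ≈ 158 kJ/mol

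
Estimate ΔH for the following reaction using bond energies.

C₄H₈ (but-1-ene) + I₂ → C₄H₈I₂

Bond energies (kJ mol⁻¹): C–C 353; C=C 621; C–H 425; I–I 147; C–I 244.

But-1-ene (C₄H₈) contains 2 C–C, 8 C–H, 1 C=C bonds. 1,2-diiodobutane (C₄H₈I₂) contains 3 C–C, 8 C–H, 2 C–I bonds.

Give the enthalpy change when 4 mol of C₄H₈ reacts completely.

ΔH = −292 kJ

Bonds broken (reactants):
  C–C: 2 × 353 = 706
  C–H: 8 × 425 = 3400
  C=C: 1 × 621 = 621
  I–I: 1 × 147 = 147
  Σ(broken) = 4874 kJ
Bonds formed (products):
  C–C: 3 × 353 = 1059
  C–H: 8 × 425 = 3400
  C–I: 2 × 244 = 488
  Σ(formed) = 4947 kJ
ΔH = Σ(broken) − Σ(formed) = 4874 − 4947 = −73 kJ
For 4× the reaction as written: 4 × (−73) = −292 kJ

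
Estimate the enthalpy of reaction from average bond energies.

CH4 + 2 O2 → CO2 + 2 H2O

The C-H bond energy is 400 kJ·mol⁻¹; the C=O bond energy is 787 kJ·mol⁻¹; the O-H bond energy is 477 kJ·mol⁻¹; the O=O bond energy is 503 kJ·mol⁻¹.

Bonds broken (reactants):
  C-H: 4 × 400 = 1600
  O=O: 2 × 503 = 1006
  Σ(broken) = 2606 kJ
Bonds formed (products):
  C=O: 2 × 787 = 1574
  O-H: 4 × 477 = 1908
  Σ(formed) = 3482 kJ
ΔH = Σ(broken) − Σ(formed) = 2606 − 3482 = −876 kJ

ΔH ≈ −876 kJ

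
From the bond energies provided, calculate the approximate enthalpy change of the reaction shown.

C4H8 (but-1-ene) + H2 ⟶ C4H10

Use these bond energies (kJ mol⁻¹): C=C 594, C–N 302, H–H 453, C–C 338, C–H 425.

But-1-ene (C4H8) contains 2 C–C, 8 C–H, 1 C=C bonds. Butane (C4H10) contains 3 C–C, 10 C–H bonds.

ΔH ≈ −141 kJ

Bonds broken (reactants):
  C–C: 2 × 338 = 676
  C–H: 8 × 425 = 3400
  C=C: 1 × 594 = 594
  H–H: 1 × 453 = 453
  Σ(broken) = 5123 kJ
Bonds formed (products):
  C–C: 3 × 338 = 1014
  C–H: 10 × 425 = 4250
  Σ(formed) = 5264 kJ
ΔH = Σ(broken) − Σ(formed) = 5123 − 5264 = −141 kJ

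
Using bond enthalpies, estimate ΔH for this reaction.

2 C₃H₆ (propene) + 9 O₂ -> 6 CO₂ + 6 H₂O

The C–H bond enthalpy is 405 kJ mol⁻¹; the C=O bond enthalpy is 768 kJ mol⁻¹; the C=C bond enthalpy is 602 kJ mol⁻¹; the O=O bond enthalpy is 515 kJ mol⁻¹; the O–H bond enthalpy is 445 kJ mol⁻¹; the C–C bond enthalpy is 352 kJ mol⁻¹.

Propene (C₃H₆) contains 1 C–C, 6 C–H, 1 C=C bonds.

Bonds broken (reactants):
  C–C: 2 × 352 = 704
  C–H: 12 × 405 = 4860
  C=C: 2 × 602 = 1204
  O=O: 9 × 515 = 4635
  Σ(broken) = 11403 kJ
Bonds formed (products):
  C=O: 12 × 768 = 9216
  O–H: 12 × 445 = 5340
  Σ(formed) = 14556 kJ
ΔH = Σ(broken) − Σ(formed) = 11403 − 14556 = −3153 kJ

ΔH ≈ −3153 kJ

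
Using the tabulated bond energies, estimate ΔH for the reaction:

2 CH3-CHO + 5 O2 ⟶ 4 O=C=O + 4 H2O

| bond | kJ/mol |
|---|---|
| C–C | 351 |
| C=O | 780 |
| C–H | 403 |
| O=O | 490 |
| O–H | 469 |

ΔH ≈ −2056 kJ

Bonds broken (reactants):
  C–C: 2 × 351 = 702
  C–H: 8 × 403 = 3224
  C=O: 2 × 780 = 1560
  O=O: 5 × 490 = 2450
  Σ(broken) = 7936 kJ
Bonds formed (products):
  C=O: 8 × 780 = 6240
  O–H: 8 × 469 = 3752
  Σ(formed) = 9992 kJ
ΔH = Σ(broken) − Σ(formed) = 7936 − 9992 = −2056 kJ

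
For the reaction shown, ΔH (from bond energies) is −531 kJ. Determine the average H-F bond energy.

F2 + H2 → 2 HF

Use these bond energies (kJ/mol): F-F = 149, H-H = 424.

Let D be the H-F bond energy.
Σ(broken) = 1×149 + 1×424 = 573
Σ(formed) = 2×D = 2D
ΔH = Σ(broken) − Σ(formed) = (573) − (2D) = +573 − 2D
Setting this equal to −531 kJ gives 2D = 1104, so D = 552 kJ/mol.

D(H-F) ≈ 552 kJ/mol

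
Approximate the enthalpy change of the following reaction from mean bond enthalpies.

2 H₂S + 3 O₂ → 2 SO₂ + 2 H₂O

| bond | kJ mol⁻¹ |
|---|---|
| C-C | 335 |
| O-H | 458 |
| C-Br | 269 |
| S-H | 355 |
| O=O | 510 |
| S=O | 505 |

Bonds broken (reactants):
  O=O: 3 × 510 = 1530
  S-H: 4 × 355 = 1420
  Σ(broken) = 2950 kJ
Bonds formed (products):
  O-H: 4 × 458 = 1832
  S=O: 4 × 505 = 2020
  Σ(formed) = 3852 kJ
ΔH = Σ(broken) − Σ(formed) = 2950 − 3852 = −902 kJ

ΔH ≈ −902 kJ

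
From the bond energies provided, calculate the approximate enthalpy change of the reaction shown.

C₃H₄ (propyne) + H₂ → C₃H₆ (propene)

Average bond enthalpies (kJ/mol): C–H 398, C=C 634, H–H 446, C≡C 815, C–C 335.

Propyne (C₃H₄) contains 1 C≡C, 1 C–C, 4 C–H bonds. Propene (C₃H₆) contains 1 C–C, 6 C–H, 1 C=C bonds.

ΔH ≈ −169 kJ

Bonds broken (reactants):
  C≡C: 1 × 815 = 815
  C–C: 1 × 335 = 335
  C–H: 4 × 398 = 1592
  H–H: 1 × 446 = 446
  Σ(broken) = 3188 kJ
Bonds formed (products):
  C–C: 1 × 335 = 335
  C–H: 6 × 398 = 2388
  C=C: 1 × 634 = 634
  Σ(formed) = 3357 kJ
ΔH = Σ(broken) − Σ(formed) = 3188 − 3357 = −169 kJ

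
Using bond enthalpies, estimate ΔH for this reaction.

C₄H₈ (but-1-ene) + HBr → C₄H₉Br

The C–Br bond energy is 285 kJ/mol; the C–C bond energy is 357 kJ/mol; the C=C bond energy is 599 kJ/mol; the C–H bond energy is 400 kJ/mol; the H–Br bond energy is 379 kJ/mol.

Bonds broken (reactants):
  C–C: 2 × 357 = 714
  C–H: 8 × 400 = 3200
  C=C: 1 × 599 = 599
  H–Br: 1 × 379 = 379
  Σ(broken) = 4892 kJ
Bonds formed (products):
  C–Br: 1 × 285 = 285
  C–C: 3 × 357 = 1071
  C–H: 9 × 400 = 3600
  Σ(formed) = 4956 kJ
ΔH = Σ(broken) − Σ(formed) = 4892 − 4956 = −64 kJ

ΔH ≈ −64 kJ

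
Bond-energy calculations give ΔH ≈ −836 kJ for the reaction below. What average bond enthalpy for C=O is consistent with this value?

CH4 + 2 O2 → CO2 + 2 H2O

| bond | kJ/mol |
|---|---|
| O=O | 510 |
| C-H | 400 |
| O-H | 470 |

Let D be the C=O bond energy.
Σ(broken) = 4×400 + 2×510 = 2620
Σ(formed) = 2×D + 4×470 = 1880 + 2D
ΔH = Σ(broken) − Σ(formed) = (2620) − (1880 + 2D) = +740 − 2D
Setting this equal to −836 kJ gives 2D = 1576, so D = 788 kJ/mol.

D(C=O) ≈ 788 kJ/mol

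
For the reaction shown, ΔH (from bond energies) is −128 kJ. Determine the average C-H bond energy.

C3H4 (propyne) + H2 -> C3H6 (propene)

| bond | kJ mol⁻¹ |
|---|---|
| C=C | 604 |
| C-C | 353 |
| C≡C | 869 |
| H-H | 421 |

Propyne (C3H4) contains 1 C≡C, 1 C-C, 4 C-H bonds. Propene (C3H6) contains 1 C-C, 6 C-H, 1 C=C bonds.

Let D be the C-H bond energy.
Σ(broken) = 1×869 + 1×353 + 4×D + 1×421 = 1643 + 4D
Σ(formed) = 1×353 + 6×D + 1×604 = 957 + 6D
ΔH = Σ(broken) − Σ(formed) = (1643 + 4D) − (957 + 6D) = +686 − 2D
Setting this equal to −128 kJ gives 2D = 814, so D = 407 kJ/mol.

D(C-H) ≈ 407 kJ/mol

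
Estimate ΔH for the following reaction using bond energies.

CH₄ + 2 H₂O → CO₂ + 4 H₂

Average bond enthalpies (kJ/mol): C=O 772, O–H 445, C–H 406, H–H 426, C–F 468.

Bonds broken (reactants):
  C–H: 4 × 406 = 1624
  O–H: 4 × 445 = 1780
  Σ(broken) = 3404 kJ
Bonds formed (products):
  C=O: 2 × 772 = 1544
  H–H: 4 × 426 = 1704
  Σ(formed) = 3248 kJ
ΔH = Σ(broken) − Σ(formed) = 3404 − 3248 = +156 kJ

ΔH ≈ +156 kJ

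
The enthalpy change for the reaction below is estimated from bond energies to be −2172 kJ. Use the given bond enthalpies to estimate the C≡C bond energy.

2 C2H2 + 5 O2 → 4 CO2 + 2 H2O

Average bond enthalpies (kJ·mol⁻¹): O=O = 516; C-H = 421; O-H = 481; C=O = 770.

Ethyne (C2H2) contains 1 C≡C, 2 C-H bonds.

D(C≡C) ≈ 824 kJ/mol

Let D be the C≡C bond energy.
Σ(broken) = 2×D + 4×421 + 5×516 = 4264 + 2D
Σ(formed) = 8×770 + 4×481 = 8084
ΔH = Σ(broken) − Σ(formed) = (4264 + 2D) − (8084) = −3820 + 2D
Setting this equal to −2172 kJ gives 2D = 1648, so D = 824 kJ/mol.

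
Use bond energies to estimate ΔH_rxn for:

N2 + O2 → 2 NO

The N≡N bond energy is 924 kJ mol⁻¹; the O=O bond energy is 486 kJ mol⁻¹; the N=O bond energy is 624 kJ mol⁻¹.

ΔH ≈ +162 kJ

Bonds broken (reactants):
  N≡N: 1 × 924 = 924
  O=O: 1 × 486 = 486
  Σ(broken) = 1410 kJ
Bonds formed (products):
  N=O: 2 × 624 = 1248
  Σ(formed) = 1248 kJ
ΔH = Σ(broken) − Σ(formed) = 1410 − 1248 = +162 kJ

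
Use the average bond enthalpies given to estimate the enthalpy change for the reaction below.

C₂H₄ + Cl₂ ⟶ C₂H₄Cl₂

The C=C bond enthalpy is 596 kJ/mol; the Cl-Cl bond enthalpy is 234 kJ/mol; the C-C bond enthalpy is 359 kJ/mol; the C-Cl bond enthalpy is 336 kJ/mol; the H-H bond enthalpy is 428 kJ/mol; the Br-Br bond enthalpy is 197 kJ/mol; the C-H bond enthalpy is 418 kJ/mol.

ΔH ≈ −201 kJ

Bonds broken (reactants):
  C-H: 4 × 418 = 1672
  C=C: 1 × 596 = 596
  Cl-Cl: 1 × 234 = 234
  Σ(broken) = 2502 kJ
Bonds formed (products):
  C-C: 1 × 359 = 359
  C-Cl: 2 × 336 = 672
  C-H: 4 × 418 = 1672
  Σ(formed) = 2703 kJ
ΔH = Σ(broken) − Σ(formed) = 2502 − 2703 = −201 kJ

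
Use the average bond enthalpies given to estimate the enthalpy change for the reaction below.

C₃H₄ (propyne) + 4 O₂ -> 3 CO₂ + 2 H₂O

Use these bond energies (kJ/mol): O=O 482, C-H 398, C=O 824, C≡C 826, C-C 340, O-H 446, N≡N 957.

Bonds broken (reactants):
  C≡C: 1 × 826 = 826
  C-C: 1 × 340 = 340
  C-H: 4 × 398 = 1592
  O=O: 4 × 482 = 1928
  Σ(broken) = 4686 kJ
Bonds formed (products):
  C=O: 6 × 824 = 4944
  O-H: 4 × 446 = 1784
  Σ(formed) = 6728 kJ
ΔH = Σ(broken) − Σ(formed) = 4686 − 6728 = −2042 kJ

ΔH ≈ −2042 kJ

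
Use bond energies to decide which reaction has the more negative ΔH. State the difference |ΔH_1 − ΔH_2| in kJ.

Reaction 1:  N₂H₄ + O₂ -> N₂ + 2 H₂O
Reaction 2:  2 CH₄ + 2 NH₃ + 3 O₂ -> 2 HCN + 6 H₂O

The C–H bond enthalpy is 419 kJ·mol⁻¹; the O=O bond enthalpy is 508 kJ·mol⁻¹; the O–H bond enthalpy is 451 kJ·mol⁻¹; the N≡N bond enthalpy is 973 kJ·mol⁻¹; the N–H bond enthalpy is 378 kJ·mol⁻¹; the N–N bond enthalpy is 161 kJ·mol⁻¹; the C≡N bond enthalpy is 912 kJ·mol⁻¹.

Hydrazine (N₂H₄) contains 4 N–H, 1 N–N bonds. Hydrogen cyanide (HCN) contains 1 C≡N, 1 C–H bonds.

Reaction 1:
  Bonds broken (reactants):
    N–H: 4 × 378 = 1512
    N–N: 1 × 161 = 161
    O=O: 1 × 508 = 508
    Σ(broken) = 2181 kJ
  Bonds formed (products):
    N≡N: 1 × 973 = 973
    O–H: 4 × 451 = 1804
    Σ(formed) = 2777 kJ
  ΔH_1 = 2181 − 2777 = −596 kJ
Reaction 2:
  Bonds broken (reactants):
    C–H: 8 × 419 = 3352
    N–H: 6 × 378 = 2268
    O=O: 3 × 508 = 1524
    Σ(broken) = 7144 kJ
  Bonds formed (products):
    C≡N: 2 × 912 = 1824
    C–H: 2 × 419 = 838
    O–H: 12 × 451 = 5412
    Σ(formed) = 8074 kJ
  ΔH_2 = 7144 − 8074 = −930 kJ
ΔH_1 − ΔH_2 = +334 kJ, so reaction 2 has the more negative ΔH; |ΔH_1 − ΔH_2| = 334 kJ.

Reaction 2, by 334 kJ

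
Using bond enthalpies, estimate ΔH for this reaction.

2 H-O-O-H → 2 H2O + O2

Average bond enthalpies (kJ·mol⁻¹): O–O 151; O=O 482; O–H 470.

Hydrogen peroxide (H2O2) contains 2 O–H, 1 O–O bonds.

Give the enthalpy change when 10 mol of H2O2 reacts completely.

ΔH = −900 kJ

Bonds broken (reactants):
  O–H: 4 × 470 = 1880
  O–O: 2 × 151 = 302
  Σ(broken) = 2182 kJ
Bonds formed (products):
  O–H: 4 × 470 = 1880
  O=O: 1 × 482 = 482
  Σ(formed) = 2362 kJ
ΔH = Σ(broken) − Σ(formed) = 2182 − 2362 = −180 kJ
For 5× the reaction as written: 5 × (−180) = −900 kJ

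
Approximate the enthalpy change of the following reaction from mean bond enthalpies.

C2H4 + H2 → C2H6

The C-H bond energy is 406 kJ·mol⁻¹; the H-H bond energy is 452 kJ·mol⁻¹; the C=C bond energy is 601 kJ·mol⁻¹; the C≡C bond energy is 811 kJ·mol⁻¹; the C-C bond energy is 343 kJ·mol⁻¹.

Bonds broken (reactants):
  C-H: 4 × 406 = 1624
  C=C: 1 × 601 = 601
  H-H: 1 × 452 = 452
  Σ(broken) = 2677 kJ
Bonds formed (products):
  C-C: 1 × 343 = 343
  C-H: 6 × 406 = 2436
  Σ(formed) = 2779 kJ
ΔH = Σ(broken) − Σ(formed) = 2677 − 2779 = −102 kJ

ΔH ≈ −102 kJ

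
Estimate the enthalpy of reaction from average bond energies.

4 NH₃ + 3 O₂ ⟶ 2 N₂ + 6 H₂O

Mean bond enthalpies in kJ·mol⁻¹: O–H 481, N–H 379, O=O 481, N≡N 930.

ΔH ≈ −1641 kJ

Bonds broken (reactants):
  N–H: 12 × 379 = 4548
  O=O: 3 × 481 = 1443
  Σ(broken) = 5991 kJ
Bonds formed (products):
  N≡N: 2 × 930 = 1860
  O–H: 12 × 481 = 5772
  Σ(formed) = 7632 kJ
ΔH = Σ(broken) − Σ(formed) = 5991 − 7632 = −1641 kJ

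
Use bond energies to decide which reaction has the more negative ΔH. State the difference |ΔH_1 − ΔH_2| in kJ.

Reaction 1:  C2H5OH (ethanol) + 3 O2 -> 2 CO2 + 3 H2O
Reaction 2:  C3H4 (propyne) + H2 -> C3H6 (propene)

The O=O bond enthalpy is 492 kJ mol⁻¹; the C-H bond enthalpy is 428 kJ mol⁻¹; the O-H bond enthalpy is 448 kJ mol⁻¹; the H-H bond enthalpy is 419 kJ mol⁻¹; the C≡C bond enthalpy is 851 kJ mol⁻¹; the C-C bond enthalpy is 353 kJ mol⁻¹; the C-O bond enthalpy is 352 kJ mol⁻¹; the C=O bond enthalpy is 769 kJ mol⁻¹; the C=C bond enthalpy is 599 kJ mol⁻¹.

Reaction 1:
  Bonds broken (reactants):
    C-C: 1 × 353 = 353
    C-H: 5 × 428 = 2140
    C-O: 1 × 352 = 352
    O-H: 1 × 448 = 448
    O=O: 3 × 492 = 1476
    Σ(broken) = 4769 kJ
  Bonds formed (products):
    C=O: 4 × 769 = 3076
    O-H: 6 × 448 = 2688
    Σ(formed) = 5764 kJ
  ΔH_1 = 4769 − 5764 = −995 kJ
Reaction 2:
  Bonds broken (reactants):
    C≡C: 1 × 851 = 851
    C-C: 1 × 353 = 353
    C-H: 4 × 428 = 1712
    H-H: 1 × 419 = 419
    Σ(broken) = 3335 kJ
  Bonds formed (products):
    C-C: 1 × 353 = 353
    C-H: 6 × 428 = 2568
    C=C: 1 × 599 = 599
    Σ(formed) = 3520 kJ
  ΔH_2 = 3335 − 3520 = −185 kJ
ΔH_1 − ΔH_2 = −810 kJ, so reaction 1 has the more negative ΔH; |ΔH_1 − ΔH_2| = 810 kJ.

Reaction 1, by 810 kJ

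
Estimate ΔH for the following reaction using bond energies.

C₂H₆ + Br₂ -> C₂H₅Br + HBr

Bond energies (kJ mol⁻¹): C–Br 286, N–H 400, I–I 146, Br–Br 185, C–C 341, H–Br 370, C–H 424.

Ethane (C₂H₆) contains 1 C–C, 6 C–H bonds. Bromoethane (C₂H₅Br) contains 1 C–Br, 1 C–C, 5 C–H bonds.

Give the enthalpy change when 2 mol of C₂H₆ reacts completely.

Bonds broken (reactants):
  Br–Br: 1 × 185 = 185
  C–C: 1 × 341 = 341
  C–H: 6 × 424 = 2544
  Σ(broken) = 3070 kJ
Bonds formed (products):
  C–Br: 1 × 286 = 286
  C–C: 1 × 341 = 341
  C–H: 5 × 424 = 2120
  H–Br: 1 × 370 = 370
  Σ(formed) = 3117 kJ
ΔH = Σ(broken) − Σ(formed) = 3070 − 3117 = −47 kJ
For 2× the reaction as written: 2 × (−47) = −94 kJ

ΔH = −94 kJ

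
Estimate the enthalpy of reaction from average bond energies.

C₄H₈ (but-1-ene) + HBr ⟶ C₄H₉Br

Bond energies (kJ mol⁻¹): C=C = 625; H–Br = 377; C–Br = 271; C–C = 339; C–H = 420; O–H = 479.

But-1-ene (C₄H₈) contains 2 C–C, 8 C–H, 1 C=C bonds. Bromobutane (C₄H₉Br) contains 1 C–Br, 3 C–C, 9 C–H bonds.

Bonds broken (reactants):
  C–C: 2 × 339 = 678
  C–H: 8 × 420 = 3360
  C=C: 1 × 625 = 625
  H–Br: 1 × 377 = 377
  Σ(broken) = 5040 kJ
Bonds formed (products):
  C–Br: 1 × 271 = 271
  C–C: 3 × 339 = 1017
  C–H: 9 × 420 = 3780
  Σ(formed) = 5068 kJ
ΔH = Σ(broken) − Σ(formed) = 5040 − 5068 = −28 kJ

ΔH ≈ −28 kJ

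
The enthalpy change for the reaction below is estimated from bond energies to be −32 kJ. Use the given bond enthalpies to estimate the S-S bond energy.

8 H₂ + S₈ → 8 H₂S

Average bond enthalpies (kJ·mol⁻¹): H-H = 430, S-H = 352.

D(S-S) ≈ 270 kJ/mol

Let D be the S-S bond energy.
Σ(broken) = 8×430 + 8×D = 3440 + 8D
Σ(formed) = 16×352 = 5632
ΔH = Σ(broken) − Σ(formed) = (3440 + 8D) − (5632) = −2192 + 8D
Setting this equal to −32 kJ gives 8D = 2160, so D = 270 kJ/mol.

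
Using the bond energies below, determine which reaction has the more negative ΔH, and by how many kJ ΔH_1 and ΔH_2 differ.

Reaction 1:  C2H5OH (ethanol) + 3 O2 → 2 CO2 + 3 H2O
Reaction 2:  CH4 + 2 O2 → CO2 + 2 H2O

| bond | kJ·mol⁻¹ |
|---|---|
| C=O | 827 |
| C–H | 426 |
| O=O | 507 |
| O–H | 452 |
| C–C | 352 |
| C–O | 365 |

Reaction 1, by 456 kJ

Reaction 1:
  Bonds broken (reactants):
    C–C: 1 × 352 = 352
    C–H: 5 × 426 = 2130
    C–O: 1 × 365 = 365
    O–H: 1 × 452 = 452
    O=O: 3 × 507 = 1521
    Σ(broken) = 4820 kJ
  Bonds formed (products):
    C=O: 4 × 827 = 3308
    O–H: 6 × 452 = 2712
    Σ(formed) = 6020 kJ
  ΔH_1 = 4820 − 6020 = −1200 kJ
Reaction 2:
  Bonds broken (reactants):
    C–H: 4 × 426 = 1704
    O=O: 2 × 507 = 1014
    Σ(broken) = 2718 kJ
  Bonds formed (products):
    C=O: 2 × 827 = 1654
    O–H: 4 × 452 = 1808
    Σ(formed) = 3462 kJ
  ΔH_2 = 2718 − 3462 = −744 kJ
ΔH_1 − ΔH_2 = −456 kJ, so reaction 1 has the more negative ΔH; |ΔH_1 − ΔH_2| = 456 kJ.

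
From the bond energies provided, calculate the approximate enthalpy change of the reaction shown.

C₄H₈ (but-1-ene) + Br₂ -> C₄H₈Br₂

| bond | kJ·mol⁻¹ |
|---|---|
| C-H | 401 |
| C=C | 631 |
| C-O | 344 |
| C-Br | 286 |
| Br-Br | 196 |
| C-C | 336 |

Bonds broken (reactants):
  Br-Br: 1 × 196 = 196
  C-C: 2 × 336 = 672
  C-H: 8 × 401 = 3208
  C=C: 1 × 631 = 631
  Σ(broken) = 4707 kJ
Bonds formed (products):
  C-Br: 2 × 286 = 572
  C-C: 3 × 336 = 1008
  C-H: 8 × 401 = 3208
  Σ(formed) = 4788 kJ
ΔH = Σ(broken) − Σ(formed) = 4707 − 4788 = −81 kJ

ΔH ≈ −81 kJ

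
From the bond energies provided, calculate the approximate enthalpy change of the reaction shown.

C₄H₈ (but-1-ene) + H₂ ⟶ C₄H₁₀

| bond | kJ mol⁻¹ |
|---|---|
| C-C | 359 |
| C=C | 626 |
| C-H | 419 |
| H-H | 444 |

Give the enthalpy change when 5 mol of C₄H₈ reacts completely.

Bonds broken (reactants):
  C-C: 2 × 359 = 718
  C-H: 8 × 419 = 3352
  C=C: 1 × 626 = 626
  H-H: 1 × 444 = 444
  Σ(broken) = 5140 kJ
Bonds formed (products):
  C-C: 3 × 359 = 1077
  C-H: 10 × 419 = 4190
  Σ(formed) = 5267 kJ
ΔH = Σ(broken) − Σ(formed) = 5140 − 5267 = −127 kJ
For 5× the reaction as written: 5 × (−127) = −635 kJ

ΔH = −635 kJ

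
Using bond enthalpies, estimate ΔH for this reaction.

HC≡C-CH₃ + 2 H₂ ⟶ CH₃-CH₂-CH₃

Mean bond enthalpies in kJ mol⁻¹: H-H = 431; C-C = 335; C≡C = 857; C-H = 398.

Bonds broken (reactants):
  C≡C: 1 × 857 = 857
  C-C: 1 × 335 = 335
  C-H: 4 × 398 = 1592
  H-H: 2 × 431 = 862
  Σ(broken) = 3646 kJ
Bonds formed (products):
  C-C: 2 × 335 = 670
  C-H: 8 × 398 = 3184
  Σ(formed) = 3854 kJ
ΔH = Σ(broken) − Σ(formed) = 3646 − 3854 = −208 kJ

ΔH ≈ −208 kJ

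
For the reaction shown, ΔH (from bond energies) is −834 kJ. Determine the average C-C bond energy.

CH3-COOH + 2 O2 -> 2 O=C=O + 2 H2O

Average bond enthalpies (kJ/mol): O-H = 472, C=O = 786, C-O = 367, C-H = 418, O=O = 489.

D(C-C) ≈ 341 kJ/mol

Let D be the C-C bond energy.
Σ(broken) = 1×D + 3×418 + 1×367 + 1×786 + 1×472 + 2×489 = 3857 + D
Σ(formed) = 4×786 + 4×472 = 5032
ΔH = Σ(broken) − Σ(formed) = (3857 + D) − (5032) = −1175 + D
Setting this equal to −834 kJ gives D = 341 kJ/mol.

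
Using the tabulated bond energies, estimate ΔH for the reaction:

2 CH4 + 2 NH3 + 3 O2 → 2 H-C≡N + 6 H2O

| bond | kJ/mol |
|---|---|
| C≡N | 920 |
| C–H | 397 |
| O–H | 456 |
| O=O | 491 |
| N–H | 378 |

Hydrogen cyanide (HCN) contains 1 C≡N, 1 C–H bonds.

ΔH ≈ −1189 kJ

Bonds broken (reactants):
  C–H: 8 × 397 = 3176
  N–H: 6 × 378 = 2268
  O=O: 3 × 491 = 1473
  Σ(broken) = 6917 kJ
Bonds formed (products):
  C≡N: 2 × 920 = 1840
  C–H: 2 × 397 = 794
  O–H: 12 × 456 = 5472
  Σ(formed) = 8106 kJ
ΔH = Σ(broken) − Σ(formed) = 6917 − 8106 = −1189 kJ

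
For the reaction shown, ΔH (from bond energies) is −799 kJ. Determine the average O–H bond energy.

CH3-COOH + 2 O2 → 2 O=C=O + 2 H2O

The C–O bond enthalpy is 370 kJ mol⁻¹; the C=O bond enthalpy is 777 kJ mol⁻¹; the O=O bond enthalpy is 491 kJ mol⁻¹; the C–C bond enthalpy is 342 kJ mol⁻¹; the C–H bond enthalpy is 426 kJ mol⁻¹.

D(O–H) ≈ 480 kJ/mol

Let D be the O–H bond energy.
Σ(broken) = 1×342 + 3×426 + 1×370 + 1×777 + 1×D + 2×491 = 3749 + D
Σ(formed) = 4×777 + 4×D = 3108 + 4D
ΔH = Σ(broken) − Σ(formed) = (3749 + D) − (3108 + 4D) = +641 − 3D
Setting this equal to −799 kJ gives 3D = 1440, so D = 480 kJ/mol.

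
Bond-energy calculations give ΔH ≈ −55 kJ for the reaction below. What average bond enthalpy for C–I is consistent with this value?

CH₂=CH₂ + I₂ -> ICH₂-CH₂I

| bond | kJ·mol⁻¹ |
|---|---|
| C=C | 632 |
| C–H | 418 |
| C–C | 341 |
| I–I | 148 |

D(C–I) ≈ 247 kJ/mol

Let D be the C–I bond energy.
Σ(broken) = 4×418 + 1×632 + 1×148 = 2452
Σ(formed) = 1×341 + 4×418 + 2×D = 2013 + 2D
ΔH = Σ(broken) − Σ(formed) = (2452) − (2013 + 2D) = +439 − 2D
Setting this equal to −55 kJ gives 2D = 494, so D = 247 kJ/mol.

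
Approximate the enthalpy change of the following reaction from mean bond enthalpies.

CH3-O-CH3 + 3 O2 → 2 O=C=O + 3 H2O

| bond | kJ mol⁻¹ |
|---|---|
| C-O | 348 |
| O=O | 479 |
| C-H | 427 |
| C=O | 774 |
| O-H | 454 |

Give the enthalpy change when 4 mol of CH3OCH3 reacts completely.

Bonds broken (reactants):
  C-H: 6 × 427 = 2562
  C-O: 2 × 348 = 696
  O=O: 3 × 479 = 1437
  Σ(broken) = 4695 kJ
Bonds formed (products):
  C=O: 4 × 774 = 3096
  O-H: 6 × 454 = 2724
  Σ(formed) = 5820 kJ
ΔH = Σ(broken) − Σ(formed) = 4695 − 5820 = −1125 kJ
For 4× the reaction as written: 4 × (−1125) = −4500 kJ

ΔH = −4500 kJ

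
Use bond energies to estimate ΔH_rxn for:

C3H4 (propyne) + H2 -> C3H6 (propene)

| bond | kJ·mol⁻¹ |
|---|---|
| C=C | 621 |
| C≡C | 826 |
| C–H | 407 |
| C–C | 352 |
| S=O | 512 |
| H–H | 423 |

ΔH ≈ −186 kJ

Bonds broken (reactants):
  C≡C: 1 × 826 = 826
  C–C: 1 × 352 = 352
  C–H: 4 × 407 = 1628
  H–H: 1 × 423 = 423
  Σ(broken) = 3229 kJ
Bonds formed (products):
  C–C: 1 × 352 = 352
  C–H: 6 × 407 = 2442
  C=C: 1 × 621 = 621
  Σ(formed) = 3415 kJ
ΔH = Σ(broken) − Σ(formed) = 3229 − 3415 = −186 kJ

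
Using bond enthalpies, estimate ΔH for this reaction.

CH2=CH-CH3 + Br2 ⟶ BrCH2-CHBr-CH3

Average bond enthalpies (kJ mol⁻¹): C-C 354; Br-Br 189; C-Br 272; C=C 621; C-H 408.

ΔH ≈ −88 kJ

Bonds broken (reactants):
  Br-Br: 1 × 189 = 189
  C-C: 1 × 354 = 354
  C-H: 6 × 408 = 2448
  C=C: 1 × 621 = 621
  Σ(broken) = 3612 kJ
Bonds formed (products):
  C-Br: 2 × 272 = 544
  C-C: 2 × 354 = 708
  C-H: 6 × 408 = 2448
  Σ(formed) = 3700 kJ
ΔH = Σ(broken) − Σ(formed) = 3612 − 3700 = −88 kJ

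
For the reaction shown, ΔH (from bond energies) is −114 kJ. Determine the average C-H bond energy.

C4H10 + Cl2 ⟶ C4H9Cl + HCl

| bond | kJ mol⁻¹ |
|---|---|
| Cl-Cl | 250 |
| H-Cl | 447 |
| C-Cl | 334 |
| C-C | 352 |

Let D be the C-H bond energy.
Σ(broken) = 3×352 + 10×D + 1×250 = 1306 + 10D
Σ(formed) = 3×352 + 1×334 + 9×D + 1×447 = 1837 + 9D
ΔH = Σ(broken) − Σ(formed) = (1306 + 10D) − (1837 + 9D) = −531 + D
Setting this equal to −114 kJ gives D = 417 kJ/mol.

D(C-H) ≈ 417 kJ/mol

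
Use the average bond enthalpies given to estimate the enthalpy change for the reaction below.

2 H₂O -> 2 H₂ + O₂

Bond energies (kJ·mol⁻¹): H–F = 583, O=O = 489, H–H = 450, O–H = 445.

Bonds broken (reactants):
  O–H: 4 × 445 = 1780
  Σ(broken) = 1780 kJ
Bonds formed (products):
  H–H: 2 × 450 = 900
  O=O: 1 × 489 = 489
  Σ(formed) = 1389 kJ
ΔH = Σ(broken) − Σ(formed) = 1780 − 1389 = +391 kJ

ΔH ≈ +391 kJ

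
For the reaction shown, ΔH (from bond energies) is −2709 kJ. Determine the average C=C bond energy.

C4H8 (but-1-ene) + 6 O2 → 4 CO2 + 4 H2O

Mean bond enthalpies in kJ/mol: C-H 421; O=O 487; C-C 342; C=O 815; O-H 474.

D(C=C) ≈ 629 kJ/mol

Let D be the C=C bond energy.
Σ(broken) = 2×342 + 8×421 + 1×D + 6×487 = 6974 + D
Σ(formed) = 8×815 + 8×474 = 10312
ΔH = Σ(broken) − Σ(formed) = (6974 + D) − (10312) = −3338 + D
Setting this equal to −2709 kJ gives D = 629 kJ/mol.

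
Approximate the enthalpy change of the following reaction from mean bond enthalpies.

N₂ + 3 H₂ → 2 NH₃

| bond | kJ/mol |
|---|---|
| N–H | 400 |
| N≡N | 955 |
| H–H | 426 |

ΔH ≈ −167 kJ

Bonds broken (reactants):
  H–H: 3 × 426 = 1278
  N≡N: 1 × 955 = 955
  Σ(broken) = 2233 kJ
Bonds formed (products):
  N–H: 6 × 400 = 2400
  Σ(formed) = 2400 kJ
ΔH = Σ(broken) − Σ(formed) = 2233 − 2400 = −167 kJ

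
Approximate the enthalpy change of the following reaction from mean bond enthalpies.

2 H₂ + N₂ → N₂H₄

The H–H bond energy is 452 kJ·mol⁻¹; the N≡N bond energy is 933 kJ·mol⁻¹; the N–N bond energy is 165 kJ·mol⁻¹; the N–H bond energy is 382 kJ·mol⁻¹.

Bonds broken (reactants):
  H–H: 2 × 452 = 904
  N≡N: 1 × 933 = 933
  Σ(broken) = 1837 kJ
Bonds formed (products):
  N–H: 4 × 382 = 1528
  N–N: 1 × 165 = 165
  Σ(formed) = 1693 kJ
ΔH = Σ(broken) − Σ(formed) = 1837 − 1693 = +144 kJ

ΔH ≈ +144 kJ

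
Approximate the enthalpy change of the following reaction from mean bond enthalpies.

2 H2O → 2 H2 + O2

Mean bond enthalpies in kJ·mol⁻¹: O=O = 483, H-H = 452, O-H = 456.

ΔH ≈ +437 kJ

Bonds broken (reactants):
  O-H: 4 × 456 = 1824
  Σ(broken) = 1824 kJ
Bonds formed (products):
  H-H: 2 × 452 = 904
  O=O: 1 × 483 = 483
  Σ(formed) = 1387 kJ
ΔH = Σ(broken) − Σ(formed) = 1824 − 1387 = +437 kJ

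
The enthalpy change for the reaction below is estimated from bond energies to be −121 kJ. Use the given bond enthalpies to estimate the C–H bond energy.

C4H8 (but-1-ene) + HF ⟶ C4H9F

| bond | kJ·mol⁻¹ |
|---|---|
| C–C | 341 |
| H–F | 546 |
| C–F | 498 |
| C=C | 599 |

D(C–H) ≈ 427 kJ/mol

Let D be the C–H bond energy.
Σ(broken) = 2×341 + 8×D + 1×599 + 1×546 = 1827 + 8D
Σ(formed) = 3×341 + 1×498 + 9×D = 1521 + 9D
ΔH = Σ(broken) − Σ(formed) = (1827 + 8D) − (1521 + 9D) = +306 − D
Setting this equal to −121 kJ gives D = 427 kJ/mol.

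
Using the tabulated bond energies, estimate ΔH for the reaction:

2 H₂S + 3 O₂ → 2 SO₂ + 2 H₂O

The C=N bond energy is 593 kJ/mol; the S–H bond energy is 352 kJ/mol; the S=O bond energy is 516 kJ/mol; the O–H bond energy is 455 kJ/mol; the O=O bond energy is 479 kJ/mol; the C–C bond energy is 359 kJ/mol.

Bonds broken (reactants):
  O=O: 3 × 479 = 1437
  S–H: 4 × 352 = 1408
  Σ(broken) = 2845 kJ
Bonds formed (products):
  O–H: 4 × 455 = 1820
  S=O: 4 × 516 = 2064
  Σ(formed) = 3884 kJ
ΔH = Σ(broken) − Σ(formed) = 2845 − 3884 = −1039 kJ

ΔH ≈ −1039 kJ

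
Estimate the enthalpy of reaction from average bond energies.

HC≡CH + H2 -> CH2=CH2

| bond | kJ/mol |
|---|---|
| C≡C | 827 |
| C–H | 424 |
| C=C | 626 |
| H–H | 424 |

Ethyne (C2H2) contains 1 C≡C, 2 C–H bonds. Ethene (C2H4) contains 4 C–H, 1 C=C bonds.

ΔH ≈ −223 kJ

Bonds broken (reactants):
  C≡C: 1 × 827 = 827
  C–H: 2 × 424 = 848
  H–H: 1 × 424 = 424
  Σ(broken) = 2099 kJ
Bonds formed (products):
  C–H: 4 × 424 = 1696
  C=C: 1 × 626 = 626
  Σ(formed) = 2322 kJ
ΔH = Σ(broken) − Σ(formed) = 2099 − 2322 = −223 kJ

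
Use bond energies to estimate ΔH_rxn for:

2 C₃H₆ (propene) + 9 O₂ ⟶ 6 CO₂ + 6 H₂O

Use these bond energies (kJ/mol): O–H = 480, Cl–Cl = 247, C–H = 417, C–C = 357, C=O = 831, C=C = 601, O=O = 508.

Bonds broken (reactants):
  C–C: 2 × 357 = 714
  C–H: 12 × 417 = 5004
  C=C: 2 × 601 = 1202
  O=O: 9 × 508 = 4572
  Σ(broken) = 11492 kJ
Bonds formed (products):
  C=O: 12 × 831 = 9972
  O–H: 12 × 480 = 5760
  Σ(formed) = 15732 kJ
ΔH = Σ(broken) − Σ(formed) = 11492 − 15732 = −4240 kJ

ΔH ≈ −4240 kJ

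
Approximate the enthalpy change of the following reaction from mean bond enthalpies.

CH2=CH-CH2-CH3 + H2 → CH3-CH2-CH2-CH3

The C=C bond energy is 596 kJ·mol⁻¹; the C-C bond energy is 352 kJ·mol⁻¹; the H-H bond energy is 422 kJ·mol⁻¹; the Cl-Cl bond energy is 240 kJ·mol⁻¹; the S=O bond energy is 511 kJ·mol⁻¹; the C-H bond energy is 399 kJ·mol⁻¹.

ΔH ≈ −132 kJ

Bonds broken (reactants):
  C-C: 2 × 352 = 704
  C-H: 8 × 399 = 3192
  C=C: 1 × 596 = 596
  H-H: 1 × 422 = 422
  Σ(broken) = 4914 kJ
Bonds formed (products):
  C-C: 3 × 352 = 1056
  C-H: 10 × 399 = 3990
  Σ(formed) = 5046 kJ
ΔH = Σ(broken) − Σ(formed) = 4914 − 5046 = −132 kJ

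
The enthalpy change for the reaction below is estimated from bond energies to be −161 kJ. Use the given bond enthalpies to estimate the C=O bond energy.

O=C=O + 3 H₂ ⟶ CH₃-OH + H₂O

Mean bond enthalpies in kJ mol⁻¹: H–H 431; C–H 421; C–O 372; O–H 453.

D(C=O) ≈ 770 kJ/mol

Let D be the C=O bond energy.
Σ(broken) = 2×D + 3×431 = 1293 + 2D
Σ(formed) = 3×421 + 1×372 + 3×453 = 2994
ΔH = Σ(broken) − Σ(formed) = (1293 + 2D) − (2994) = −1701 + 2D
Setting this equal to −161 kJ gives 2D = 1540, so D = 770 kJ/mol.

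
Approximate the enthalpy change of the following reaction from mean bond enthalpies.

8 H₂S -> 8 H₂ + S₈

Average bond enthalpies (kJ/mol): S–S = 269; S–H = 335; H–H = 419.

ΔH ≈ −144 kJ

Bonds broken (reactants):
  S–H: 16 × 335 = 5360
  Σ(broken) = 5360 kJ
Bonds formed (products):
  H–H: 8 × 419 = 3352
  S–S: 8 × 269 = 2152
  Σ(formed) = 5504 kJ
ΔH = Σ(broken) − Σ(formed) = 5360 − 5504 = −144 kJ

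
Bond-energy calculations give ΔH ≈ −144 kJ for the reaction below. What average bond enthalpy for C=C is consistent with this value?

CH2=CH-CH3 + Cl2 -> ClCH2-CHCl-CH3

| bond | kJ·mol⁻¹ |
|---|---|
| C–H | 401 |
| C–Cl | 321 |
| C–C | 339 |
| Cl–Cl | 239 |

D(C=C) ≈ 598 kJ/mol

Let D be the C=C bond energy.
Σ(broken) = 1×339 + 6×401 + 1×D + 1×239 = 2984 + D
Σ(formed) = 2×339 + 2×321 + 6×401 = 3726
ΔH = Σ(broken) − Σ(formed) = (2984 + D) − (3726) = −742 + D
Setting this equal to −144 kJ gives D = 598 kJ/mol.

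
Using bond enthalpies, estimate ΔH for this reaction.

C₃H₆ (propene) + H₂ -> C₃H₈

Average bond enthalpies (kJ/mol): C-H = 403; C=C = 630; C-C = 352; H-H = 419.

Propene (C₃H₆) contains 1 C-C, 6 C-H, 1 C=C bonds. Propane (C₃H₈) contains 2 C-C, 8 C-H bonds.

ΔH ≈ −109 kJ

Bonds broken (reactants):
  C-C: 1 × 352 = 352
  C-H: 6 × 403 = 2418
  C=C: 1 × 630 = 630
  H-H: 1 × 419 = 419
  Σ(broken) = 3819 kJ
Bonds formed (products):
  C-C: 2 × 352 = 704
  C-H: 8 × 403 = 3224
  Σ(formed) = 3928 kJ
ΔH = Σ(broken) − Σ(formed) = 3819 − 3928 = −109 kJ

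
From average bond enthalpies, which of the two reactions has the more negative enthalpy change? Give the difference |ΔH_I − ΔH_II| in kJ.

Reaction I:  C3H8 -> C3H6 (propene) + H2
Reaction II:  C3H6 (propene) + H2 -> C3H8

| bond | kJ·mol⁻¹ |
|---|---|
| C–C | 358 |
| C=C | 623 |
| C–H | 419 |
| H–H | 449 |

Reaction I:
  Bonds broken (reactants):
    C–C: 2 × 358 = 716
    C–H: 8 × 419 = 3352
    Σ(broken) = 4068 kJ
  Bonds formed (products):
    C–C: 1 × 358 = 358
    C–H: 6 × 419 = 2514
    C=C: 1 × 623 = 623
    H–H: 1 × 449 = 449
    Σ(formed) = 3944 kJ
  ΔH_I = 4068 − 3944 = +124 kJ
Reaction II:
  Bonds broken (reactants):
    C–C: 1 × 358 = 358
    C–H: 6 × 419 = 2514
    C=C: 1 × 623 = 623
    H–H: 1 × 449 = 449
    Σ(broken) = 3944 kJ
  Bonds formed (products):
    C–C: 2 × 358 = 716
    C–H: 8 × 419 = 3352
    Σ(formed) = 4068 kJ
  ΔH_II = 3944 − 4068 = −124 kJ
ΔH_I − ΔH_II = +248 kJ, so reaction II has the more negative ΔH; |ΔH_I − ΔH_II| = 248 kJ.

Reaction II, by 248 kJ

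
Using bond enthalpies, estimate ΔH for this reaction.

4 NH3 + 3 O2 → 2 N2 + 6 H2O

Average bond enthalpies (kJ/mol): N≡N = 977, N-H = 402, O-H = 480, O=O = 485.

Bonds broken (reactants):
  N-H: 12 × 402 = 4824
  O=O: 3 × 485 = 1455
  Σ(broken) = 6279 kJ
Bonds formed (products):
  N≡N: 2 × 977 = 1954
  O-H: 12 × 480 = 5760
  Σ(formed) = 7714 kJ
ΔH = Σ(broken) − Σ(formed) = 6279 − 7714 = −1435 kJ

ΔH ≈ −1435 kJ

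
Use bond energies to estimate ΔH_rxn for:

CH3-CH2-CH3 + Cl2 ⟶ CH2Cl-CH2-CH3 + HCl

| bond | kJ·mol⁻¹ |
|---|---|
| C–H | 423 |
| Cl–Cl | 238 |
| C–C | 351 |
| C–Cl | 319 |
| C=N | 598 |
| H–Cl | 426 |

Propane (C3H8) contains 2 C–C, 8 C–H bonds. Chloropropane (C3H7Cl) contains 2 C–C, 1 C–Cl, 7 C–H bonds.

ΔH ≈ −84 kJ

Bonds broken (reactants):
  C–C: 2 × 351 = 702
  C–H: 8 × 423 = 3384
  Cl–Cl: 1 × 238 = 238
  Σ(broken) = 4324 kJ
Bonds formed (products):
  C–C: 2 × 351 = 702
  C–Cl: 1 × 319 = 319
  C–H: 7 × 423 = 2961
  H–Cl: 1 × 426 = 426
  Σ(formed) = 4408 kJ
ΔH = Σ(broken) − Σ(formed) = 4324 − 4408 = −84 kJ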